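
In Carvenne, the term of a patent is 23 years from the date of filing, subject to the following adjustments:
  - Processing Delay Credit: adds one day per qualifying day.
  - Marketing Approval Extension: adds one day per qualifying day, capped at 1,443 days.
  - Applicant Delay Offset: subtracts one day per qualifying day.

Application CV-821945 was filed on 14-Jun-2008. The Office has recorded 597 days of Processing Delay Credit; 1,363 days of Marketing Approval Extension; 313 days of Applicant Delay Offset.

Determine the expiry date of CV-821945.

December 17, 2035

Base term: filing date + 23 years → 14 June 2031.
Processing Delay Credit: +597 days → 31 January 2033.
Marketing Approval Extension: 1363 days (within the 1443-day cap) → +1363 days → 25 October 2036.
Applicant Delay Offset: −313 days → 17 December 2035.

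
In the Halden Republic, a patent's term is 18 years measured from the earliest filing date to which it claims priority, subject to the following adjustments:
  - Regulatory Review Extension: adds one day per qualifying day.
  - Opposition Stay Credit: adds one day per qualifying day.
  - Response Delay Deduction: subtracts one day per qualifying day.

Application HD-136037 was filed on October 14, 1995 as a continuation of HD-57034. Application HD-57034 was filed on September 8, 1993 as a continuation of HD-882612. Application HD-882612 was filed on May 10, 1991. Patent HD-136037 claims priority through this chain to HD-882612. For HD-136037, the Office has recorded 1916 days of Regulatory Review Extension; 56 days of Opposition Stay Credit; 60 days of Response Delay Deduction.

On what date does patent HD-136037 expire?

2014-08-04

Earliest priority filing: 10 May 1991.
Base term: 10 May 1991 + 18 years → 10 May 2009.
Regulatory Review Extension: +1916 days → 8 August 2014.
Opposition Stay Credit: +56 days → 3 October 2014.
Response Delay Deduction: −60 days → 4 August 2014.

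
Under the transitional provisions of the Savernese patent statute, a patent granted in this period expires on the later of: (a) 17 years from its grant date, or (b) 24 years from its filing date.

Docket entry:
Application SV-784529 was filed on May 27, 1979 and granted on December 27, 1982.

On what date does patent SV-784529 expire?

(a) grant + 17 years → 27 December 1999.
(b) filing + 24 years → 27 May 2003.
Later of the two: 27 May 2003.

May 27, 2003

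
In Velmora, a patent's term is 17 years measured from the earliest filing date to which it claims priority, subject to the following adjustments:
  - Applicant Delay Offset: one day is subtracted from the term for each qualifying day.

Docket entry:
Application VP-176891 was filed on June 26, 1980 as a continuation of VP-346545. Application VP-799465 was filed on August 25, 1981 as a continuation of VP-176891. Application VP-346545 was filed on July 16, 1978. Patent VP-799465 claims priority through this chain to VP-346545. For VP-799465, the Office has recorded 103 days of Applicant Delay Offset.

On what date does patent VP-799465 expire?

1995-04-04

Earliest priority filing: 16 July 1978.
Base term: 16 July 1978 + 17 years → 16 July 1995.
Applicant Delay Offset: −103 days → 4 April 1995.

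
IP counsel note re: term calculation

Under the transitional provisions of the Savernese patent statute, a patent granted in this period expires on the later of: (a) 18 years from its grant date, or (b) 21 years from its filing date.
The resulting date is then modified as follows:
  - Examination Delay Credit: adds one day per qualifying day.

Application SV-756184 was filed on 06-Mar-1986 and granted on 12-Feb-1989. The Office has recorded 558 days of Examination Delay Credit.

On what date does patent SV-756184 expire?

(a) grant + 18 years → 12 February 2007.
(b) filing + 21 years → 6 March 2007.
Later of the two: 6 March 2007.
Examination Delay Credit: +558 days → 14 September 2008.

2008-09-14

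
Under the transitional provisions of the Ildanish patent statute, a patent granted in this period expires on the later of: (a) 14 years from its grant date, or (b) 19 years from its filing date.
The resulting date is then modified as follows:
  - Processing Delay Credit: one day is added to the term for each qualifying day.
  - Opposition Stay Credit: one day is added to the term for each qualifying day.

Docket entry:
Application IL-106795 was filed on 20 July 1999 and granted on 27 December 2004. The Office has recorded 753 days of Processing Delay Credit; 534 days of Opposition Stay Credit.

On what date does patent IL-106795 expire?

2022-07-06

(a) grant + 14 years → 27 December 2018.
(b) filing + 19 years → 20 July 2018.
Later of the two: 27 December 2018.
Processing Delay Credit: +753 days → 18 January 2021.
Opposition Stay Credit: +534 days → 6 July 2022.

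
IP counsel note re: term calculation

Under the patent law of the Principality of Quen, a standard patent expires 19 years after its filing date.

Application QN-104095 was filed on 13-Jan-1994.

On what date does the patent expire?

2013-01-13

Filing date + 19 years → 13 January 2013.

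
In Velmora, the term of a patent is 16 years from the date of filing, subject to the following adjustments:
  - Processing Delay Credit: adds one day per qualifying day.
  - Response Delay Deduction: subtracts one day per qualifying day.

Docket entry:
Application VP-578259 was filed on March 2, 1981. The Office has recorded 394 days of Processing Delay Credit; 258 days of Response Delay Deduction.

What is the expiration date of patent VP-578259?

Base term: filing date + 16 years → 2 March 1997.
Processing Delay Credit: +394 days → 31 March 1998.
Response Delay Deduction: −258 days → 16 July 1997.

1997-07-16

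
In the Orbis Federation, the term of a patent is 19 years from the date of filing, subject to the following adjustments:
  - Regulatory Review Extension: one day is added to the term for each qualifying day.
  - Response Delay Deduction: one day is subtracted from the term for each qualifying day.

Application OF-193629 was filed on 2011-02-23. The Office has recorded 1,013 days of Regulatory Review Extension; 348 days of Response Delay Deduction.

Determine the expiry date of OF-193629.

2031-12-20

Base term: filing date + 19 years → 23 February 2030.
Regulatory Review Extension: +1013 days → 2 December 2032.
Response Delay Deduction: −348 days → 20 December 2031.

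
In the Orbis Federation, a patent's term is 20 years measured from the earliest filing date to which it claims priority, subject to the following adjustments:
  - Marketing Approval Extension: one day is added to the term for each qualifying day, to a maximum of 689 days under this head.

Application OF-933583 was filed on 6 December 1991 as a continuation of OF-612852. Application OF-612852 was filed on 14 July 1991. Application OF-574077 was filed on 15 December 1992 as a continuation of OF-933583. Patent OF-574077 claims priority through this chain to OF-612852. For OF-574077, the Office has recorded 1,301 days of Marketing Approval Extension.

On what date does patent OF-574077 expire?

Earliest priority filing: 14 July 1991.
Base term: 14 July 1991 + 20 years → 14 July 2011.
Marketing Approval Extension: 1301 days claimed exceeds the 689-day cap, so +689 days → 2 June 2013.

June 2, 2013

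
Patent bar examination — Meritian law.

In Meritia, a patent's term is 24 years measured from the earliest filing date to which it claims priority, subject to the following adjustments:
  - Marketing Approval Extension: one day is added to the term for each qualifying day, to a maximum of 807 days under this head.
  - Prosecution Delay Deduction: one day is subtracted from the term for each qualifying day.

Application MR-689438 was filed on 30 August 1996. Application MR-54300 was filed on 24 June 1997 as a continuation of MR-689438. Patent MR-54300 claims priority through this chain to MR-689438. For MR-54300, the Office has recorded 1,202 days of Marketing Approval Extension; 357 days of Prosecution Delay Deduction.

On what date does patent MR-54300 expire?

Earliest priority filing: 30 August 1996.
Base term: 30 August 1996 + 24 years → 30 August 2020.
Marketing Approval Extension: 1202 days claimed exceeds the 807-day cap, so +807 days → 15 November 2022.
Prosecution Delay Deduction: −357 days → 23 November 2021.

2021-11-23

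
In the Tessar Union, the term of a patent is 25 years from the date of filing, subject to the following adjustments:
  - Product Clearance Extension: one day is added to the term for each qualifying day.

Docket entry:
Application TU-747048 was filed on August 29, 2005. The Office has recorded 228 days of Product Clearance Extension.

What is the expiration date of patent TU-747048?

Base term: filing date + 25 years → 29 August 2030.
Product Clearance Extension: +228 days → 14 April 2031.

2031-04-14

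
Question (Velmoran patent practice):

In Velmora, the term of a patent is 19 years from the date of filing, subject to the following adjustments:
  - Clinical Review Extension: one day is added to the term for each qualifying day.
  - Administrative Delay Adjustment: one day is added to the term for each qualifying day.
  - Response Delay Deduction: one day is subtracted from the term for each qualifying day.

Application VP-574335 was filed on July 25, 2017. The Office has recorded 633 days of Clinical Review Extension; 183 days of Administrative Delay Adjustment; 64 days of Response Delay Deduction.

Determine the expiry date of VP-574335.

Base term: filing date + 19 years → 25 July 2036.
Clinical Review Extension: +633 days → 19 April 2038.
Administrative Delay Adjustment: +183 days → 19 October 2038.
Response Delay Deduction: −64 days → 16 August 2038.

August 16, 2038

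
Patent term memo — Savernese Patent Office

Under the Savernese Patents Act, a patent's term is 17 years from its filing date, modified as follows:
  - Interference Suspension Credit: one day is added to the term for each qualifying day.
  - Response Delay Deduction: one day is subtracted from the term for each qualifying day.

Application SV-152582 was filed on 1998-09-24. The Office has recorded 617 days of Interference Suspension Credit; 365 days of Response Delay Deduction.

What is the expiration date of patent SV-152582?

Base term: filing date + 17 years → 24 September 2015.
Interference Suspension Credit: +617 days → 2 June 2017.
Response Delay Deduction: −365 days → 2 June 2016.

2016-06-02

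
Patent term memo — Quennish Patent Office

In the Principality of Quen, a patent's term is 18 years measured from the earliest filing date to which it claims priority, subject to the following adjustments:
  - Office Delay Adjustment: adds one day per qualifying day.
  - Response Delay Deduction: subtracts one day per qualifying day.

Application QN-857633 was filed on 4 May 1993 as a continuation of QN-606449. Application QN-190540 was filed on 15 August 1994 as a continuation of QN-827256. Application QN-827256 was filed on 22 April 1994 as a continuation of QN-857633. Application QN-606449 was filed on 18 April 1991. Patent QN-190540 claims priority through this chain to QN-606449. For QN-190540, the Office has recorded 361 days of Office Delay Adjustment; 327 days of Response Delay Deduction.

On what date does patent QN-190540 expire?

2009-05-22

Earliest priority filing: 18 April 1991.
Base term: 18 April 1991 + 18 years → 18 April 2009.
Office Delay Adjustment: +361 days → 14 April 2010.
Response Delay Deduction: −327 days → 22 May 2009.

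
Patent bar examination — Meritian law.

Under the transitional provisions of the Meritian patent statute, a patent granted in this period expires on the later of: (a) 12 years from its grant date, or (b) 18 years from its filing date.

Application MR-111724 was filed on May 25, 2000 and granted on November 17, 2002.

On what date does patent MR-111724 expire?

May 25, 2018

(a) grant + 12 years → 17 November 2014.
(b) filing + 18 years → 25 May 2018.
Later of the two: 25 May 2018.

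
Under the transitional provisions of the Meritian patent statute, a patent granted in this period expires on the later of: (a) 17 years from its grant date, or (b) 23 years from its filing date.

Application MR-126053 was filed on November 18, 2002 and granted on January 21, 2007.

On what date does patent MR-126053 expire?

2025-11-18

(a) grant + 17 years → 21 January 2024.
(b) filing + 23 years → 18 November 2025.
Later of the two: 18 November 2025.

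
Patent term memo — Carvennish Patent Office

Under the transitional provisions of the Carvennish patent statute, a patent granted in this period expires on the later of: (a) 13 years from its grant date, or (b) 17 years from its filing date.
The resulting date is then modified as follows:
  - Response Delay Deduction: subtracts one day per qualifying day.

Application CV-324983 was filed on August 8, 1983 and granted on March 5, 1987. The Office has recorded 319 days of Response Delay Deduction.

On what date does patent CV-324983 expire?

(a) grant + 13 years → 5 March 2000.
(b) filing + 17 years → 8 August 2000.
Later of the two: 8 August 2000.
Response Delay Deduction: −319 days → 24 September 1999.

1999-09-24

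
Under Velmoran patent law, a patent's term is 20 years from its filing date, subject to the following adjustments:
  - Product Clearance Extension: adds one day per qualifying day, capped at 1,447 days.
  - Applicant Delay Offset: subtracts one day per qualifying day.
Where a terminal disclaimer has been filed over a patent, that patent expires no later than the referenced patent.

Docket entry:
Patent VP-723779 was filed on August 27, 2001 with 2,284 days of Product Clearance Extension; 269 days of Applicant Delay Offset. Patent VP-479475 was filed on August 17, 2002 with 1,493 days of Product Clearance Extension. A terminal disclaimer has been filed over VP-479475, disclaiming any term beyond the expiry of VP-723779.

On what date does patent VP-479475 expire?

2024-11-17

Natural term of VP-479475:
  Base: filing + 20 years → 17 August 2022.
  Product Clearance Extension: 1493 days claimed exceeds the 1447-day cap, so +1447 days → 3 August 2026.
Expiry of referenced patent VP-723779:
  Base: filing + 20 years → 27 August 2021.
  Product Clearance Extension: 2284 days claimed exceeds the 1447-day cap, so +1447 days → 13 August 2025.
  Applicant Delay Offset: −269 days → 17 November 2024.
Terminal disclaimer: VP-479475 expires on the earlier of 3 August 2026 and 17 November 2024.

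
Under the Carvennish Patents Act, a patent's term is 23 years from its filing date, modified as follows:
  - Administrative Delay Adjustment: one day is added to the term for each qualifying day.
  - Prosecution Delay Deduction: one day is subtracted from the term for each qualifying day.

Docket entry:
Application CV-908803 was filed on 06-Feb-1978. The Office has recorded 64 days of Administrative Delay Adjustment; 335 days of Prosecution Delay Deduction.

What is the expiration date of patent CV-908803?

Base term: filing date + 23 years → 6 February 2001.
Administrative Delay Adjustment: +64 days → 11 April 2001.
Prosecution Delay Deduction: −335 days → 11 May 2000.

2000-05-11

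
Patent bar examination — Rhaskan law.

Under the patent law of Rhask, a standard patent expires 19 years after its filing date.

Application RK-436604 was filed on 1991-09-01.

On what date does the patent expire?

Filing date + 19 years → 1 September 2010.

September 1, 2010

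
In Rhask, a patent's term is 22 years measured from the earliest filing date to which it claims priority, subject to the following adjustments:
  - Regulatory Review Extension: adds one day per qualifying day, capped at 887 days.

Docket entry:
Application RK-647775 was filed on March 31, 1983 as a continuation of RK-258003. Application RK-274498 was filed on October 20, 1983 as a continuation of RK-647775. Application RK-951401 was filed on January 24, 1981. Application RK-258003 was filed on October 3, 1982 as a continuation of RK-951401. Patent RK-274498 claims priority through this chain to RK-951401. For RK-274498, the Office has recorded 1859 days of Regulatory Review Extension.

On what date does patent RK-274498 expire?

Earliest priority filing: 24 January 1981.
Base term: 24 January 1981 + 22 years → 24 January 2003.
Regulatory Review Extension: 1859 days claimed exceeds the 887-day cap, so +887 days → 29 June 2005.

2005-06-29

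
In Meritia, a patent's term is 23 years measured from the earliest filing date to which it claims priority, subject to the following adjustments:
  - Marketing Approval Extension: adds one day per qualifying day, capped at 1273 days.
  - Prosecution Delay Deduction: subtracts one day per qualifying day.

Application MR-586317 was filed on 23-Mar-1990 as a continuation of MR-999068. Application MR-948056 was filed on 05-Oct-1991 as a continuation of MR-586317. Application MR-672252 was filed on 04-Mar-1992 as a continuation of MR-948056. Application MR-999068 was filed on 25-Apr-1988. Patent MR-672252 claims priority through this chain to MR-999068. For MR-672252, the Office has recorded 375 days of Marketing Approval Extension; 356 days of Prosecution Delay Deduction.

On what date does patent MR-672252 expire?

Earliest priority filing: 25 April 1988.
Base term: 25 April 1988 + 23 years → 25 April 2011.
Marketing Approval Extension: 375 days (within the 1273-day cap) → +375 days → 4 May 2012.
Prosecution Delay Deduction: −356 days → 14 May 2011.

May 14, 2011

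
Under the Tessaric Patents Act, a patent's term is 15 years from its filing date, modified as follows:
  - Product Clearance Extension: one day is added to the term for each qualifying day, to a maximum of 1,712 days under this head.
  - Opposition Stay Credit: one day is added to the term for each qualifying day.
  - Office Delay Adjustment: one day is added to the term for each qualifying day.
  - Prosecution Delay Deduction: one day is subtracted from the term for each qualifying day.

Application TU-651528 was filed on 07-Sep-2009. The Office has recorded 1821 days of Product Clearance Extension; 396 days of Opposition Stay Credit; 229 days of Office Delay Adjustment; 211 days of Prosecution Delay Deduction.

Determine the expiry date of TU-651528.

2030-07-04

Base term: filing date + 15 years → 7 September 2024.
Product Clearance Extension: 1821 days claimed exceeds the 1712-day cap, so +1712 days → 16 May 2029.
Opposition Stay Credit: +396 days → 16 June 2030.
Office Delay Adjustment: +229 days → 31 January 2031.
Prosecution Delay Deduction: −211 days → 4 July 2030.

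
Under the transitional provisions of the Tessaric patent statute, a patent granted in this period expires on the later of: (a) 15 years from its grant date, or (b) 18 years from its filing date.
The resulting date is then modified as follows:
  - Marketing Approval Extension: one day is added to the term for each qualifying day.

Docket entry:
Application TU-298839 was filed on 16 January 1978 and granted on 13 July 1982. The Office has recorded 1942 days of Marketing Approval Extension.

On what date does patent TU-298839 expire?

(a) grant + 15 years → 13 July 1997.
(b) filing + 18 years → 16 January 1996.
Later of the two: 13 July 1997.
Marketing Approval Extension: +1942 days → 6 November 2002.

November 6, 2002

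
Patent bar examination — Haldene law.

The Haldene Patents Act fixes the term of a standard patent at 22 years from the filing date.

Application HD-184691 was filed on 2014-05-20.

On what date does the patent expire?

Filing date + 22 years → 20 May 2036.

May 20, 2036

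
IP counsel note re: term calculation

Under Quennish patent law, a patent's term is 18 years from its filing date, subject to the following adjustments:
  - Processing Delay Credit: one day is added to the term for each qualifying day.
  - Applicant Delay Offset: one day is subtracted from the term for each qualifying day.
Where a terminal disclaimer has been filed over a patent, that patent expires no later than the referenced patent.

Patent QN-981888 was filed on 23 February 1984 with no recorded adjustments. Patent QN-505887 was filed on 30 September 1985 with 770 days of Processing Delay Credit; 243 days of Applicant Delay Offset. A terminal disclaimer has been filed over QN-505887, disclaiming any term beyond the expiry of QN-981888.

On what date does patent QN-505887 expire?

February 23, 2002

Natural term of QN-505887:
  Base: filing + 18 years → 30 September 2003.
  Processing Delay Credit: +770 days → 8 November 2005.
  Applicant Delay Offset: −243 days → 10 March 2005.
Expiry of referenced patent QN-981888:
  Base: filing + 18 years → 23 February 2002.
Terminal disclaimer: QN-505887 expires on the earlier of 10 March 2005 and 23 February 2002.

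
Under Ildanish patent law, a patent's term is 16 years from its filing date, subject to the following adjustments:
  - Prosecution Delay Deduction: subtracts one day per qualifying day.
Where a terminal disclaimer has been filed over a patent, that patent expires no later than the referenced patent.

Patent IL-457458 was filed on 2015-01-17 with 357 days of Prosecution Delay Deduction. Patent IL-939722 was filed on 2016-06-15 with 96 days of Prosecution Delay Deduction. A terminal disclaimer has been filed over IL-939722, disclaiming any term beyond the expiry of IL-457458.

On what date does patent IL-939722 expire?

Natural term of IL-939722:
  Base: filing + 16 years → 15 June 2032.
  Prosecution Delay Deduction: −96 days → 11 March 2032.
Expiry of referenced patent IL-457458:
  Base: filing + 16 years → 17 January 2031.
  Prosecution Delay Deduction: −357 days → 25 January 2030.
Terminal disclaimer: IL-939722 expires on the earlier of 11 March 2032 and 25 January 2030.

2030-01-25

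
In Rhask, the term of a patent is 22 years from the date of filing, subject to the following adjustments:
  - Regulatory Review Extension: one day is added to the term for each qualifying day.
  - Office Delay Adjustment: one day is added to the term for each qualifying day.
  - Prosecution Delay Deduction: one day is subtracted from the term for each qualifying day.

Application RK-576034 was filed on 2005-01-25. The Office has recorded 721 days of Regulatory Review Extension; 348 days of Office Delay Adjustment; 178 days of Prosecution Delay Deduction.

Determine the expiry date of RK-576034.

July 4, 2029

Base term: filing date + 22 years → 25 January 2027.
Regulatory Review Extension: +721 days → 15 January 2029.
Office Delay Adjustment: +348 days → 29 December 2029.
Prosecution Delay Deduction: −178 days → 4 July 2029.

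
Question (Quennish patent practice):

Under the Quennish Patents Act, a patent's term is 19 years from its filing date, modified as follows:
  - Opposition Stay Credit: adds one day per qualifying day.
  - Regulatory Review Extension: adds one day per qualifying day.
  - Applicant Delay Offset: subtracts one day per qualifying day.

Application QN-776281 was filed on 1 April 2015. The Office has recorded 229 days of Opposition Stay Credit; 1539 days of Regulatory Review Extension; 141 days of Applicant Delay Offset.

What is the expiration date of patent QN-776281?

2038-09-14

Base term: filing date + 19 years → 1 April 2034.
Opposition Stay Credit: +229 days → 16 November 2034.
Regulatory Review Extension: +1539 days → 2 February 2039.
Applicant Delay Offset: −141 days → 14 September 2038.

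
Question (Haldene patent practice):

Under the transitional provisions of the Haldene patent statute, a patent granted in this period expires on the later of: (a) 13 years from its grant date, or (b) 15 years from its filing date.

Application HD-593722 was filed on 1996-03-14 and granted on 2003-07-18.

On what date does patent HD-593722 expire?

(a) grant + 13 years → 18 July 2016.
(b) filing + 15 years → 14 March 2011.
Later of the two: 18 July 2016.

2016-07-18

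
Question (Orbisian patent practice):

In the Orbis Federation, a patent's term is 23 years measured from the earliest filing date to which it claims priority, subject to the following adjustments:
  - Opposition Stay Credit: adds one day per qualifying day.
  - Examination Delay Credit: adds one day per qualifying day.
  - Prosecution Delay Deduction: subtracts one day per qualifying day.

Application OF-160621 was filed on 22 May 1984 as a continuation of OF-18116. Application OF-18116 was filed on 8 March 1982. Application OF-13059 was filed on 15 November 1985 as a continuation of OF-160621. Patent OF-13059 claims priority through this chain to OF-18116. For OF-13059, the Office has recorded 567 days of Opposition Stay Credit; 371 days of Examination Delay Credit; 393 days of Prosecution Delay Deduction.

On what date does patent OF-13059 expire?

September 4, 2006

Earliest priority filing: 8 March 1982.
Base term: 8 March 1982 + 23 years → 8 March 2005.
Opposition Stay Credit: +567 days → 26 September 2006.
Examination Delay Credit: +371 days → 2 October 2007.
Prosecution Delay Deduction: −393 days → 4 September 2006.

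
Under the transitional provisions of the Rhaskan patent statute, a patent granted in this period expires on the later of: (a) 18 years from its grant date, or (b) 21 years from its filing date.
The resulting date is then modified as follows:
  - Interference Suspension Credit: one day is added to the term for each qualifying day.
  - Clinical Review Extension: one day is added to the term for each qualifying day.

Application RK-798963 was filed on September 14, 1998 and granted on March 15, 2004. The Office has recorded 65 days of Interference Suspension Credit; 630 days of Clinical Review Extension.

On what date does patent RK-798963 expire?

February 8, 2024

(a) grant + 18 years → 15 March 2022.
(b) filing + 21 years → 14 September 2019.
Later of the two: 15 March 2022.
Interference Suspension Credit: +65 days → 19 May 2022.
Clinical Review Extension: +630 days → 8 February 2024.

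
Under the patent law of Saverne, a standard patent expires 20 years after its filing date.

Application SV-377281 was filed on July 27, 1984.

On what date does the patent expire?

Filing date + 20 years → 27 July 2004.

July 27, 2004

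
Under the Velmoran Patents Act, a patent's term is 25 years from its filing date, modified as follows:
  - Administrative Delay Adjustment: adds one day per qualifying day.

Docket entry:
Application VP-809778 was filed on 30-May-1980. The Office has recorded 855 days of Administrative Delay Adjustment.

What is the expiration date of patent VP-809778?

Base term: filing date + 25 years → 30 May 2005.
Administrative Delay Adjustment: +855 days → 2 October 2007.

2007-10-02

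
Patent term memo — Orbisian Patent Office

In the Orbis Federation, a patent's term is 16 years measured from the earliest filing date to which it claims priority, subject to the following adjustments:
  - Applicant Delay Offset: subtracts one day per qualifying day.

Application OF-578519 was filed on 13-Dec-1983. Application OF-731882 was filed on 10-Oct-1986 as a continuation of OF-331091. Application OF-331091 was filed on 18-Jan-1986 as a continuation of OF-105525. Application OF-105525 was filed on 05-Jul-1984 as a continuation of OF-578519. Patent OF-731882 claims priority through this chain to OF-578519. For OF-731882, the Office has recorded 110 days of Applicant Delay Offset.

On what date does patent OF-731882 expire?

Earliest priority filing: 13 December 1983.
Base term: 13 December 1983 + 16 years → 13 December 1999.
Applicant Delay Offset: −110 days → 25 August 1999.

August 25, 1999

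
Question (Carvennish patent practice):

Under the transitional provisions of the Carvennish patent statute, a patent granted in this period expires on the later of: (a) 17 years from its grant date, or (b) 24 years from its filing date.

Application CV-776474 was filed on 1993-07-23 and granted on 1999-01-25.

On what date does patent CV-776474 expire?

(a) grant + 17 years → 25 January 2016.
(b) filing + 24 years → 23 July 2017.
Later of the two: 23 July 2017.

2017-07-23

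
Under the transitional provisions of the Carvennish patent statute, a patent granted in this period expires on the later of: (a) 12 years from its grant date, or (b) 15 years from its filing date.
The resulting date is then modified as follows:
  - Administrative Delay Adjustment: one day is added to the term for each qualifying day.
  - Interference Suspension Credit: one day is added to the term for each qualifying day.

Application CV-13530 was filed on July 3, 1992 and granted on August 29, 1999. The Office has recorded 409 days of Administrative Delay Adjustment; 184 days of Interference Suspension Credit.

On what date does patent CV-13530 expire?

April 13, 2013

(a) grant + 12 years → 29 August 2011.
(b) filing + 15 years → 3 July 2007.
Later of the two: 29 August 2011.
Administrative Delay Adjustment: +409 days → 11 October 2012.
Interference Suspension Credit: +184 days → 13 April 2013.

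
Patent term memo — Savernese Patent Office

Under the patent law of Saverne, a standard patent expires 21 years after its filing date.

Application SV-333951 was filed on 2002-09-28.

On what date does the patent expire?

2023-09-28

Filing date + 21 years → 28 September 2023.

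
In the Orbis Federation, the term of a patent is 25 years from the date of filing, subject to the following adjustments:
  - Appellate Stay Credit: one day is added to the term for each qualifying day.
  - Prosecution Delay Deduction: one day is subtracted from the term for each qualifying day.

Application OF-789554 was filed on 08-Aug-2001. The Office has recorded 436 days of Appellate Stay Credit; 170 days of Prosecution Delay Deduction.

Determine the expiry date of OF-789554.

Base term: filing date + 25 years → 8 August 2026.
Appellate Stay Credit: +436 days → 18 October 2027.
Prosecution Delay Deduction: −170 days → 1 May 2027.

May 1, 2027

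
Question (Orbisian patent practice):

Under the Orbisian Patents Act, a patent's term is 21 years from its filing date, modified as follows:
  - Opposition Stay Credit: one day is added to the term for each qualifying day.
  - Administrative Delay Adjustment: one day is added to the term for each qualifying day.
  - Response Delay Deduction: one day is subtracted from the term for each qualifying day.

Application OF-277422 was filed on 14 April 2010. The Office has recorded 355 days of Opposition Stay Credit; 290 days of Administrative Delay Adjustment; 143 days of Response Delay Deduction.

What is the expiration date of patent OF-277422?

August 28, 2032

Base term: filing date + 21 years → 14 April 2031.
Opposition Stay Credit: +355 days → 3 April 2032.
Administrative Delay Adjustment: +290 days → 18 January 2033.
Response Delay Deduction: −143 days → 28 August 2032.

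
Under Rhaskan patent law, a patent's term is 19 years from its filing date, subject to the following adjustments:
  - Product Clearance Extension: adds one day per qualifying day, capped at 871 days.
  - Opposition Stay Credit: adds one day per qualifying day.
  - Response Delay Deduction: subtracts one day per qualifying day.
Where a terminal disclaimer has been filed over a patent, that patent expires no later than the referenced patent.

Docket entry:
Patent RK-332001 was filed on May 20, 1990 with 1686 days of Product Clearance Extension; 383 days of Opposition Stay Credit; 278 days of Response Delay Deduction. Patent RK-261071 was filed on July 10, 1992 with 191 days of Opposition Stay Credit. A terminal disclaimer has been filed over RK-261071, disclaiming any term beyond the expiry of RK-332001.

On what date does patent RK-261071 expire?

January 17, 2012

Natural term of RK-261071:
  Base: filing + 19 years → 10 July 2011.
  Opposition Stay Credit: +191 days → 17 January 2012.
Expiry of referenced patent RK-332001:
  Base: filing + 19 years → 20 May 2009.
  Product Clearance Extension: 1686 days claimed exceeds the 871-day cap, so +871 days → 8 October 2011.
  Opposition Stay Credit: +383 days → 25 October 2012.
  Response Delay Deduction: −278 days → 21 January 2012.
Terminal disclaimer: RK-261071 expires on the earlier of 17 January 2012 and 21 January 2012.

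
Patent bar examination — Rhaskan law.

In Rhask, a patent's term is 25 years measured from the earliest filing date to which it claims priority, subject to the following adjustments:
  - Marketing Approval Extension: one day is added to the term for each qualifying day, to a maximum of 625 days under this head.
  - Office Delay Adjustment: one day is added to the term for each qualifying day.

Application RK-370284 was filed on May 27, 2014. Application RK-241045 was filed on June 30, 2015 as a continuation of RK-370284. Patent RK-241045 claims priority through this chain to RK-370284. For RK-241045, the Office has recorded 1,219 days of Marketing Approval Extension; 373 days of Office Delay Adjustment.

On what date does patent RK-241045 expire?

February 18, 2042

Earliest priority filing: 27 May 2014.
Base term: 27 May 2014 + 25 years → 27 May 2039.
Marketing Approval Extension: 1219 days claimed exceeds the 625-day cap, so +625 days → 10 February 2041.
Office Delay Adjustment: +373 days → 18 February 2042.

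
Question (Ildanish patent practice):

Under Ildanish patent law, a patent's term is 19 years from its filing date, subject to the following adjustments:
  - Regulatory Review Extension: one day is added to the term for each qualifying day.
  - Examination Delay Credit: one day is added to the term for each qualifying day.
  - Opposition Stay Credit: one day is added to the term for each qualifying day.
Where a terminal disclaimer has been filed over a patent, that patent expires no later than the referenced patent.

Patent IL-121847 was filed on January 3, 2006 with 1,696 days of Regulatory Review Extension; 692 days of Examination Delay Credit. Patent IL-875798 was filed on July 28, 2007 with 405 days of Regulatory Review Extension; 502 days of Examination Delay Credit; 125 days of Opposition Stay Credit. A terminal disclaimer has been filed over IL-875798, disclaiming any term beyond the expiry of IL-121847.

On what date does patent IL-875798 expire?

May 25, 2029

Natural term of IL-875798:
  Base: filing + 19 years → 28 July 2026.
  Regulatory Review Extension: +405 days → 6 September 2027.
  Examination Delay Credit: +502 days → 20 January 2029.
  Opposition Stay Credit: +125 days → 25 May 2029.
Expiry of referenced patent IL-121847:
  Base: filing + 19 years → 3 January 2025.
  Regulatory Review Extension: +1696 days → 26 August 2029.
  Examination Delay Credit: +692 days → 19 July 2031.
Terminal disclaimer: IL-875798 expires on the earlier of 25 May 2029 and 19 July 2031.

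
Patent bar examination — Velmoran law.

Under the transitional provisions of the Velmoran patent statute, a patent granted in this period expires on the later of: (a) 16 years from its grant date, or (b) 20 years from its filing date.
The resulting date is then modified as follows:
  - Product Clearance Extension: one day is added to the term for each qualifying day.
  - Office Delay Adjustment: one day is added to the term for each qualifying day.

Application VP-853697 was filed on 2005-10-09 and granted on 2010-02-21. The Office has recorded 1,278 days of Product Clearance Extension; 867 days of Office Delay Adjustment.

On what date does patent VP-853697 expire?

2032-01-06

(a) grant + 16 years → 21 February 2026.
(b) filing + 20 years → 9 October 2025.
Later of the two: 21 February 2026.
Product Clearance Extension: +1278 days → 22 August 2029.
Office Delay Adjustment: +867 days → 6 January 2032.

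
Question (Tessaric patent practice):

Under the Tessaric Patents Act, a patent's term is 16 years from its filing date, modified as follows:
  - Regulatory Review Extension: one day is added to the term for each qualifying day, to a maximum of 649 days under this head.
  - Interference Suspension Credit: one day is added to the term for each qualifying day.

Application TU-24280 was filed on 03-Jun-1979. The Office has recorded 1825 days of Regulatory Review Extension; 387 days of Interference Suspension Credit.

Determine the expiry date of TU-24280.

Base term: filing date + 16 years → 3 June 1995.
Regulatory Review Extension: 1825 days claimed exceeds the 649-day cap, so +649 days → 13 March 1997.
Interference Suspension Credit: +387 days → 4 April 1998.

April 4, 1998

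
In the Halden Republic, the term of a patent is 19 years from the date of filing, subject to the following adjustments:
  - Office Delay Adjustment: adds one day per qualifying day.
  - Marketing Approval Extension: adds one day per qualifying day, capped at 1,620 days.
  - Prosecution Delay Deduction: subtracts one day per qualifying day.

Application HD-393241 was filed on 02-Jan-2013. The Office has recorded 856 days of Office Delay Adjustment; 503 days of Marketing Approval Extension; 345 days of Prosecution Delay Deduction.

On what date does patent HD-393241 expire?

Base term: filing date + 19 years → 2 January 2032.
Office Delay Adjustment: +856 days → 7 May 2034.
Marketing Approval Extension: 503 days (within the 1620-day cap) → +503 days → 22 September 2035.
Prosecution Delay Deduction: −345 days → 12 October 2034.

October 12, 2034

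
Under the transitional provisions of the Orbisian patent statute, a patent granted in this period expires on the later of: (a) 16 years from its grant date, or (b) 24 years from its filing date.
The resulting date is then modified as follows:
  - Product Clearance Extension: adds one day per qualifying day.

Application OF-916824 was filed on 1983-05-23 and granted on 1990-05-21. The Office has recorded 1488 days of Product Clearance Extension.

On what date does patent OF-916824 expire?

(a) grant + 16 years → 21 May 2006.
(b) filing + 24 years → 23 May 2007.
Later of the two: 23 May 2007.
Product Clearance Extension: +1488 days → 19 June 2011.

2011-06-19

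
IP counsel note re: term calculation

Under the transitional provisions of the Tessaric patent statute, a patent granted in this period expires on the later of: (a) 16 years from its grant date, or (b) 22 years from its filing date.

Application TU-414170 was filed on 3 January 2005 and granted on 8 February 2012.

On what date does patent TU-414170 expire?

2028-02-08

(a) grant + 16 years → 8 February 2028.
(b) filing + 22 years → 3 January 2027.
Later of the two: 8 February 2028.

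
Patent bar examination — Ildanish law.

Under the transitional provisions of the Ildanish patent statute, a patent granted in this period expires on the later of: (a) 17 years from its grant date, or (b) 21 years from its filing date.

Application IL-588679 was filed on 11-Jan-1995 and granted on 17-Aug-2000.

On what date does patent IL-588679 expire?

August 17, 2017

(a) grant + 17 years → 17 August 2017.
(b) filing + 21 years → 11 January 2016.
Later of the two: 17 August 2017.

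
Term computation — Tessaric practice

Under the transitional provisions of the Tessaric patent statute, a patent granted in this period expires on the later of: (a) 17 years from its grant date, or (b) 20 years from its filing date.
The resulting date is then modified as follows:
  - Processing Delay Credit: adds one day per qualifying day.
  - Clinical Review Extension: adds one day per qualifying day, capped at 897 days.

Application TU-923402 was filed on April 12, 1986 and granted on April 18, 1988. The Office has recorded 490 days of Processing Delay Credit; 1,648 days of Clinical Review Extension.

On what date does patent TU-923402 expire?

January 28, 2010

(a) grant + 17 years → 18 April 2005.
(b) filing + 20 years → 12 April 2006.
Later of the two: 12 April 2006.
Processing Delay Credit: +490 days → 15 August 2007.
Clinical Review Extension: 1648 days claimed exceeds the 897-day cap, so +897 days → 28 January 2010.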